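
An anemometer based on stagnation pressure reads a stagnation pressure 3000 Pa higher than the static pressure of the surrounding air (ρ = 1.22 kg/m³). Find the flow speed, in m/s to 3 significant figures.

The dynamic pressure equals the rise in static pressure at the stagnation point: ΔP = ½ρv².
v = √(2ΔP/ρ) = √(2·3000/1.22) = 70.1 m/s.

v = 70.1 m/s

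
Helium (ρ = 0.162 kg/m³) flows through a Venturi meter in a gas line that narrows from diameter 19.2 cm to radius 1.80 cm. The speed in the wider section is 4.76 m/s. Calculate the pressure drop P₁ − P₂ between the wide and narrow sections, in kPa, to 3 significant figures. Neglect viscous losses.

Continuity gives A₁v₁ = A₂v₂, so v₂ = (290 cm²)/(10.2 cm²) × 4.76 m/s = 135 m/s.
With no height change, Bernoulli's equation is P₁ + ½ρv₁² = P₂ + ½ρv₂².
P₁ − P₂ = ½·0.162·(135² − 4.76²) = ½·0.162·18300 = 1480 Pa.

ΔP = 1.48 kPa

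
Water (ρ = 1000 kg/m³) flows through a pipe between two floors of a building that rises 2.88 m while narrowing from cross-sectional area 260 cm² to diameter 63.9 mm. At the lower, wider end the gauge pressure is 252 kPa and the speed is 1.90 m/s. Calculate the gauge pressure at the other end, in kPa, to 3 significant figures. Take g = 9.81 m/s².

107 kPa

By continuity, v₂ = v₁·A₁/A₂ = 1.90·(260/32.1) = 15.4 m/s.
Applying Bernoulli between the two ends and solving for P₂: P₂ = P₁ + ½ρ(v₁² − v₂²) − ρgΔh.
P₂ = 252000 + ½·1000·(1.90² − 15.4²) − 1000·9.81·(+2.88) = 252000 + (-117000) − (28300) = 107000 Pa.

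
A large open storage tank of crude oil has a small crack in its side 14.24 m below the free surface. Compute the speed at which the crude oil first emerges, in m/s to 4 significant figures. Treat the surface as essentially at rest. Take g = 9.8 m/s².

v = 16.71 m/s

The surface is effectively still and both ends are open, so ½v² = gh and v = √(2·9.8·14.24) = 16.71 m/s.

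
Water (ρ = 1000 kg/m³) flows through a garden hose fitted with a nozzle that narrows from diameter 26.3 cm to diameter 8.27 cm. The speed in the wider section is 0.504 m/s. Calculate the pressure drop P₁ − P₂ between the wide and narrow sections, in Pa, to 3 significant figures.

ΔP = 12900 Pa

The volume flow rate is constant, so v₂ = (A₁/A₂)v₁ = (543/53.7)·0.504 = 5.10 m/s.
The pipe is horizontal, so Bernoulli reduces to P₁ + ½ρv₁² = P₂ + ½ρv₂².
P₁ − P₂ = ½·1000·(5.10² − 0.504²) = ½·1000·25.7 = 12900 Pa.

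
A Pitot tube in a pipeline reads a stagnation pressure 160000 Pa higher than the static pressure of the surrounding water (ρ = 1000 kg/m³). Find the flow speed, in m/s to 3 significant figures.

At the stagnation point the flow is brought to rest, so Bernoulli gives P_stag − P_static = ½ρv².
v = √(2ΔP/ρ) = √(2·160000/1000) = 17.9 m/s.

v = 17.9 m/s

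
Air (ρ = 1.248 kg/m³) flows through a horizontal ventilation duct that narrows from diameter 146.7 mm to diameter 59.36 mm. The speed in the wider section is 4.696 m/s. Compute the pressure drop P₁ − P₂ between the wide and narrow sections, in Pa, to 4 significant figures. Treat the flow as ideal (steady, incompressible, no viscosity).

The volume flow rate is constant, so v₂ = (A₁/A₂)v₁ = (169.0/27.67)·4.696 = 28.68 m/s.
The pipe is horizontal, so Bernoulli reduces to P₁ + ½ρv₁² = P₂ + ½ρv₂².
P₁ − P₂ = ½·1.248·(28.68² − 4.696²) = ½·1.248·800.6 = 499.6 Pa.

ΔP ≈ 499.6 Pa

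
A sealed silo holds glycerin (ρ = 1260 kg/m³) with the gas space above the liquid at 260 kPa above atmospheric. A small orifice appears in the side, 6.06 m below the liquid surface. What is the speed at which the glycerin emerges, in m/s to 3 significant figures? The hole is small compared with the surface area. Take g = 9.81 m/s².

Take point 1 at the surface (v₁ ≈ 0) and point 2 at the hole (at atmospheric pressure). Bernoulli: P₁ + ρg h = P_atm + ½ρv₂².
With P₁ − P_atm = 260000 Pa, v₂ = √(2gh + 2ΔP/ρ) = √(2·9.81·6.06 + 2·260000/1260) = 23.1 m/s.

v = 23.1 m/s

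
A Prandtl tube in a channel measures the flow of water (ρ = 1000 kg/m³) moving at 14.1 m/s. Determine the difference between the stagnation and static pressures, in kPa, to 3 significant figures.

The dynamic pressure equals the rise in static pressure at the stagnation point: ΔP = ½ρv².
ΔP = ½·1000·14.1² = 99400 Pa.

ΔP ≈ 99.4 kPa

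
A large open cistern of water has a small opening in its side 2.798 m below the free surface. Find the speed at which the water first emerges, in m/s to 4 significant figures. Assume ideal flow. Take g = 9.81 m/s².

v = 7.409 m/s

With the surface at rest and both surface and jet at atmospheric pressure, Bernoulli gives ρg h = ½ρv², so v = √(2gh) = √(2·9.81·2.798) = 7.409 m/s.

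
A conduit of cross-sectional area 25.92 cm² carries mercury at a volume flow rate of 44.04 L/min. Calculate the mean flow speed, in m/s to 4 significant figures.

Q = 44.04 L/min = 0.0007340 m³/s.
v = Q/A = 0.0007340 / 0.002592 = 0.2832 m/s.

v ≈ 0.2832 m/s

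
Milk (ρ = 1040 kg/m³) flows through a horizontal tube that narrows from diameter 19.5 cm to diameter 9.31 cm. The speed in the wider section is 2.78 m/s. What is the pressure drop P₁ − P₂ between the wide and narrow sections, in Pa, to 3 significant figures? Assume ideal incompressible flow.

Continuity gives A₁v₁ = A₂v₂, so v₂ = (299 cm²)/(68.1 cm²) × 2.78 m/s = 12.2 m/s.
Bernoulli (h₁ = h₂): P₁ − P₂ = ½ρ(v₂² − v₁²).
P₁ − P₂ = ½·1040·(12.2² − 2.78²) = ½·1040·141 = 73300 Pa.

73300 Pa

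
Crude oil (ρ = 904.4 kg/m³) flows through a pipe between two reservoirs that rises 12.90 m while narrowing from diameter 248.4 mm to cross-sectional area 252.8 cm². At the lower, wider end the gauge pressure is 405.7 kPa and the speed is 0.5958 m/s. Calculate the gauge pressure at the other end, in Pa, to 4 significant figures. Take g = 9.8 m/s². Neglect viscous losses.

290900 Pa

By continuity, v₂ = v₁·A₁/A₂ = 0.5958·(484.6/252.8) = 1.142 m/s.
Applying Bernoulli between the two ends and solving for P₂: P₂ = P₁ + ½ρ(v₁² − v₂²) − ρgΔh.
P₂ = 405700 + ½·904.4·(0.5958² − 1.142²) − 904.4·9.8·(+12.90) = 405700 + (-429.4) − (114300) = 290900 Pa.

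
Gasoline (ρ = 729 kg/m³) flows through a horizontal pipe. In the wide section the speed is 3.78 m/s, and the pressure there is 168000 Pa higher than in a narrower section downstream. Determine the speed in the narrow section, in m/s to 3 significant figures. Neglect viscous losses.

21.8 m/s

With h₁ = h₂, rearranging Bernoulli gives v₂ = √(v₁² + 2ΔP/ρ).
v₂ = √(3.78² + 2·168000/729) = √(14.3 + 461) = 21.8 m/s.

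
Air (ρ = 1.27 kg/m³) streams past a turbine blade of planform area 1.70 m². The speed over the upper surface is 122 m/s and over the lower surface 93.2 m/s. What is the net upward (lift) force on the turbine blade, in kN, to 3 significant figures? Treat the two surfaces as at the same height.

With equal heights on the two surfaces, Bernoulli gives P_lower − P_upper = ½ρ(v_upper² − v_lower²).
ΔP = ½·1.27·(122² − 93.2²) = 3940 Pa.
Lift = ΔP · A = 3940 × 1.70 = 6690 N.

6.69 kN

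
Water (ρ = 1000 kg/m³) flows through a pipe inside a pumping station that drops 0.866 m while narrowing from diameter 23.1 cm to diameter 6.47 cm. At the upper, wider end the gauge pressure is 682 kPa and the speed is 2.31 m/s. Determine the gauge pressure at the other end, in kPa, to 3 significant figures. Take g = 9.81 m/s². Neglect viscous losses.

By continuity, v₂ = v₁·A₁/A₂ = 2.31·(419/32.9) = 29.4 m/s.
Bernoulli: P₁ + ½ρv₁² + ρg h₁ = P₂ + ½ρv₂² + ρg h₂, so P₂ = P₁ + ½ρ(v₁² − v₂²) − ρg(h₂ − h₁).
P₂ = 682000 + ½·1000·(2.31² − 29.4²) − 1000·9.81·(−0.866) = 682000 + (-431000) − (-8500) = 260000 Pa.

P₂ ≈ 260 kPa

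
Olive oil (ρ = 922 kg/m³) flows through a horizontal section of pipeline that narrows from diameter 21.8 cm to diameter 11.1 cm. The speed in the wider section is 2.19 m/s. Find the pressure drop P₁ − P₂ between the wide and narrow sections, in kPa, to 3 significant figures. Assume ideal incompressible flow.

Continuity gives A₁v₁ = A₂v₂, so v₂ = (373 cm²)/(96.8 cm²) × 2.19 m/s = 8.45 m/s.
Bernoulli (h₁ = h₂): P₁ − P₂ = ½ρ(v₂² − v₁²).
P₁ − P₂ = ½·922·(8.45² − 2.19²) = ½·922·66.6 = 30700 Pa.

ΔP ≈ 30.7 kPa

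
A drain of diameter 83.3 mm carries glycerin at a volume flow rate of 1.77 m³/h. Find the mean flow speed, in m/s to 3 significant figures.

0.0902 m/s

Q = 1.77 m³/h = 0.000492 m³/s.
v = Q/A = 0.000492 / 0.00545 = 0.0902 m/s.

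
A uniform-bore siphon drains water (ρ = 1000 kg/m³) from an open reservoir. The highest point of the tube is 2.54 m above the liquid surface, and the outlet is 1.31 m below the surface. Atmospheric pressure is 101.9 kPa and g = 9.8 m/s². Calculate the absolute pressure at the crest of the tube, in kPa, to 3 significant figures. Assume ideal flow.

P_top = 64.2 kPa

Bernoulli surface→outlet gives ½v² = g·h_out, so v = √(2·9.8·1.31) = 5.07 m/s.
Continuity keeps v the same throughout the tube; from surface to crest, P_atm + 0 = P_top + ½ρv² + ρg·h_top.
P_top = 101900 − ½·1000·5.07² − 1000·9.8·2.54 = 64200 Pa.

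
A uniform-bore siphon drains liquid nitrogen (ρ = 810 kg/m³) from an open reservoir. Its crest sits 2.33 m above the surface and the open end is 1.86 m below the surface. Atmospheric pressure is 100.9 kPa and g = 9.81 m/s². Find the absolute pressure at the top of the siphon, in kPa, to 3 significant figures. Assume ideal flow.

Bernoulli surface→outlet gives ½v² = g·h_out, so v = √(2·9.81·1.86) = 6.04 m/s.
Continuity keeps v the same throughout the tube; from surface to crest, P_atm + 0 = P_top + ½ρv² + ρg·h_top.
P_top = 100900 − ½·810·6.04² − 810·9.81·2.33 = 67600 Pa.

67.6 kPa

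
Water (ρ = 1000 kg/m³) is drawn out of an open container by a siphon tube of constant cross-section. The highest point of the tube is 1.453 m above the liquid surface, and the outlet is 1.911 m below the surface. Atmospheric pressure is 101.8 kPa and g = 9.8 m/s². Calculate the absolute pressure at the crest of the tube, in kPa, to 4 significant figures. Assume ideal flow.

The outlet speed comes from Torricelli: v = √(2g·1.911) = 6.120 m/s.
The bore is uniform, so the speed at the crest is the same v. Bernoulli surface→crest: P_atm = P_top + ½ρv² + ρg·h_top.
P_top = 101800 − ½·1000·6.120² − 1000·9.8·1.453 = 68830 Pa.

P_top = 68.83 kPa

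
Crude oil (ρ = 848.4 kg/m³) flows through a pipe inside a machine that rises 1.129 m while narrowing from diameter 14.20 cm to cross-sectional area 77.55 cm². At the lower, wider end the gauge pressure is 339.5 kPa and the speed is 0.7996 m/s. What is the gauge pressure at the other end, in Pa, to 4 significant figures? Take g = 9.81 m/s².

Mass conservation (A₁v₁ = A₂v₂) gives v₂ = 0.7996 × 158.4/77.55 = 1.633 m/s.
Applying Bernoulli between the two ends and solving for P₂: P₂ = P₁ + ½ρ(v₁² − v₂²) − ρgΔh.
P₂ = 339500 + ½·848.4·(0.7996² − 1.633²) − 848.4·9.81·(+1.129) = 339500 + (-859.8) − (9396) = 329200 Pa.

329200 Pa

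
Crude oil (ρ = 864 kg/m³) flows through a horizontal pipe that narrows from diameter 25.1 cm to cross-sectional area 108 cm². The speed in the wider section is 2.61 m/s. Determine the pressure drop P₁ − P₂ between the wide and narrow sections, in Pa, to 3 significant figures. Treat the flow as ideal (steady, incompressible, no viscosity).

Continuity gives A₁v₁ = A₂v₂, so v₂ = (495 cm²)/(108 cm²) × 2.61 m/s = 12.0 m/s.
Bernoulli (h₁ = h₂): P₁ − P₂ = ½ρ(v₂² − v₁²).
P₁ − P₂ = ½·864·(12.0² − 2.61²) = ½·864·136 = 58800 Pa.

ΔP = 58800 Pa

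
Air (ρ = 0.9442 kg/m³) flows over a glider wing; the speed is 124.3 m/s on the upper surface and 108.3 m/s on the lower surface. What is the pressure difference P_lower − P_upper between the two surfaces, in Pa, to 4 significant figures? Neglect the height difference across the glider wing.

With negligible Δh, P + ½ρv² is constant, so P_low − P_up = ½ρ(v_up² − v_low²).
ΔP = ½·0.9442·(124.3² − 108.3²) = 1757 Pa.

1757 Pa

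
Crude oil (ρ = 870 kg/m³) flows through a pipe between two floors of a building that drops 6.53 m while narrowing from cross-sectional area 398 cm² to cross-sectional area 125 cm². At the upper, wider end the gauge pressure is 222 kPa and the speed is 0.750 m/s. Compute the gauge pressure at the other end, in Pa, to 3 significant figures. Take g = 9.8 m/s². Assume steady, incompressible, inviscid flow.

Continuity gives A₁v₁ = A₂v₂, so v₂ = (398 cm²)/(125 cm²) × 0.750 m/s = 2.39 m/s.
Bernoulli: P₁ + ½ρv₁² + ρg h₁ = P₂ + ½ρv₂² + ρg h₂, so P₂ = P₁ + ½ρ(v₁² − v₂²) − ρg(h₂ − h₁).
P₂ = 222000 + ½·870·(0.750² − 2.39²) − 870·9.8·(−6.53) = 222000 + (-2240) − (-55700) = 275000 Pa.

275000 Pa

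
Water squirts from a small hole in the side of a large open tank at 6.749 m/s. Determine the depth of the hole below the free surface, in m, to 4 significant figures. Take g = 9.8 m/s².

h ≈ 2.324 m

For a small hole in a large open tank, ½v² = gh, giving h = v²/(2g).
h = 6.749²/(2·9.8) = 45.55/19.60 = 2.324 m.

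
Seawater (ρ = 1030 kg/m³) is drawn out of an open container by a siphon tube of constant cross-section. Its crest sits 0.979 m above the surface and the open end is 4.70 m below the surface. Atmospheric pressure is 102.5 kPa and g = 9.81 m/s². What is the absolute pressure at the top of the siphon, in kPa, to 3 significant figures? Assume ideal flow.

45.1 kPa

Bernoulli surface→outlet gives ½v² = g·h_out, so v = √(2·9.81·4.70) = 9.60 m/s.
With constant cross-section the crest speed equals v; applying Bernoulli from the surface up to the crest, P_top = P_atm − ½ρv² − ρg·h_top.
P_top = 102500 − ½·1030·9.60² − 1030·9.81·0.979 = 45100 Pa.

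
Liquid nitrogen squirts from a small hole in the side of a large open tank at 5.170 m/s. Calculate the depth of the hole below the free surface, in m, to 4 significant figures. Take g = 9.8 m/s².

1.364 m

For a small hole in a large open tank, ½v² = gh, giving h = v²/(2g).
h = 5.170²/(2·9.8) = 26.73/19.60 = 1.364 m.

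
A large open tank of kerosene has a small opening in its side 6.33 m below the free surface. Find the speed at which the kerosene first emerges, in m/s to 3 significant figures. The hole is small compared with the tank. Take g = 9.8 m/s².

v = 11.1 m/s

Bernoulli from surface to hole (P equal, v_surface ≈ 0): v = √(2gh) = √(2×9.8×6.33) = 11.1 m/s.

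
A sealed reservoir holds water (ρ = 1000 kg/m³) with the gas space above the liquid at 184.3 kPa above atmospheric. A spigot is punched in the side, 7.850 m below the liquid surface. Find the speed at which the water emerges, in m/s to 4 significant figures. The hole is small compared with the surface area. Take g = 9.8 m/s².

v ≈ 22.86 m/s

Take point 1 at the surface (v₁ ≈ 0) and point 2 at the hole (at atmospheric pressure). Bernoulli: P₁ + ρg h = P_atm + ½ρv₂².
With P₁ − P_atm = 184300 Pa, v₂ = √(2gh + 2ΔP/ρ) = √(2·9.8·7.850 + 2·184300/1000) = 22.86 m/s.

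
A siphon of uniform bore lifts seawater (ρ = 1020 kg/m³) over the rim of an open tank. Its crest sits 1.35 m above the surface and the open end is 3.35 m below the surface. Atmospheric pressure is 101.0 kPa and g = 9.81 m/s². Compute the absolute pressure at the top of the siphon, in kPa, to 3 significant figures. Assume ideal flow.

P_top ≈ 54.0 kPa

From the surface to the outlet (both open to atmosphere, surface at rest): v = √(2g·h_out) = √(2·9.81·3.35) = 8.11 m/s.
With constant cross-section the crest speed equals v; applying Bernoulli from the surface up to the crest, P_top = P_atm − ½ρv² − ρg·h_top.
P_top = 101000 − ½·1020·8.11² − 1020·9.81·1.35 = 54000 Pa.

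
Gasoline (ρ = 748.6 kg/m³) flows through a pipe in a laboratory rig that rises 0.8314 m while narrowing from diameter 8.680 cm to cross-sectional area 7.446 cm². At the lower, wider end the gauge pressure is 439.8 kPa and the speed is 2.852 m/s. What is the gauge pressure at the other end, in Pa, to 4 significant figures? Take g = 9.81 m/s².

P₂ = 244500 Pa

By continuity, v₂ = v₁·A₁/A₂ = 2.852·(59.17/7.446) = 22.67 m/s.
Applying Bernoulli between the two ends and solving for P₂: P₂ = P₁ + ½ρ(v₁² − v₂²) − ρgΔh.
P₂ = 439800 + ½·748.6·(2.852² − 22.67²) − 748.6·9.81·(+0.8314) = 439800 + (-189200) − (6106) = 244500 Pa.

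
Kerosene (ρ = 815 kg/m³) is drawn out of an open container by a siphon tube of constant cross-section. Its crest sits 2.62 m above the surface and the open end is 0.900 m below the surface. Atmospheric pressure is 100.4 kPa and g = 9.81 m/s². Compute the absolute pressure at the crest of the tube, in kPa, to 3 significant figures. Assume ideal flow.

P_top ≈ 72.3 kPa

Bernoulli surface→outlet gives ½v² = g·h_out, so v = √(2·9.81·0.900) = 4.20 m/s.
With constant cross-section the crest speed equals v; applying Bernoulli from the surface up to the crest, P_top = P_atm − ½ρv² − ρg·h_top.
P_top = 100400 − ½·815·4.20² − 815·9.81·2.62 = 72300 Pa.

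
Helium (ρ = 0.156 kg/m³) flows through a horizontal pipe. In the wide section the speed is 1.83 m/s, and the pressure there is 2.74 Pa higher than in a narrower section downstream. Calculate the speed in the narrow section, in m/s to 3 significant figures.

6.20 m/s

Along the level pipe P + ½ρv² is conserved, hence v₂² = v₁² + 2(P₁ − P₂)/ρ.
v₂ = √(1.83² + 2·2.74/0.156) = √(3.35 + 35.1) = 6.20 m/s.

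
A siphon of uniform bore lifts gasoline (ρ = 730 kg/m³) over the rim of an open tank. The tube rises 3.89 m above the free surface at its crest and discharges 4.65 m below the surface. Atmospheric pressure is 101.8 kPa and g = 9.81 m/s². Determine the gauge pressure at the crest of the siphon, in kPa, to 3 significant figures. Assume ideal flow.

From the surface to the outlet (both open to atmosphere, surface at rest): v = √(2g·h_out) = √(2·9.81·4.65) = 9.55 m/s.
The bore is uniform, so the speed at the crest is the same v. Bernoulli surface→crest: P_atm = P_top + ½ρv² + ρg·h_top.
P_top = 101800 − ½·730·9.55² − 730·9.81·3.89 = 40600 Pa. So P_gauge = P_top − P_atm = -61200 Pa.

P_gauge ≈ -61.2 kPa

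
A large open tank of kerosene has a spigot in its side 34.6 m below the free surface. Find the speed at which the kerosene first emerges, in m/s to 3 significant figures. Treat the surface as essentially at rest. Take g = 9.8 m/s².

v = 26.0 m/s

The surface is effectively still and both ends are open, so ½v² = gh and v = √(2·9.8·34.6) = 26.0 m/s.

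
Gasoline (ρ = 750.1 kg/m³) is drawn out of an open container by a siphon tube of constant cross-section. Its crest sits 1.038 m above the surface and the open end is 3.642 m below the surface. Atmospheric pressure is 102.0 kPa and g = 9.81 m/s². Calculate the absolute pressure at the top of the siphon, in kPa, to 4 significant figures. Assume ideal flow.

67.56 kPa

From the surface to the outlet (both open to atmosphere, surface at rest): v = √(2g·h_out) = √(2·9.81·3.642) = 8.453 m/s.
With constant cross-section the crest speed equals v; applying Bernoulli from the surface up to the crest, P_top = P_atm − ½ρv² − ρg·h_top.
P_top = 102000 − ½·750.1·8.453² − 750.1·9.81·1.038 = 67560 Pa.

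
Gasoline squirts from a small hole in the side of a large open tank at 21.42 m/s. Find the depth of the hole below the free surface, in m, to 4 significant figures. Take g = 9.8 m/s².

Torricelli: v = √(2gh), so h = v²/(2g).
h = 21.42²/(2·9.8) = 458.8/19.60 = 23.41 m.

23.41 m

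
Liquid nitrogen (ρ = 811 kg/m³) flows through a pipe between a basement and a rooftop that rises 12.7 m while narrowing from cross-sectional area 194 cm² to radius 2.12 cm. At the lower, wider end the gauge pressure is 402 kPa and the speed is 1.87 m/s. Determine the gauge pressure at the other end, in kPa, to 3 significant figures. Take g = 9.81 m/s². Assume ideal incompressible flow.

P₂ ≈ 34.7 kPa

The volume flow rate is constant, so v₂ = (A₁/A₂)v₁ = (194/14.1)·1.87 = 25.7 m/s.
Bernoulli: P₁ + ½ρv₁² + ρg h₁ = P₂ + ½ρv₂² + ρg h₂, so P₂ = P₁ + ½ρ(v₁² − v₂²) − ρg(h₂ − h₁).
P₂ = 402000 + ½·811·(1.87² − 25.7²) − 811·9.81·(+12.7) = 402000 + (-266000) − (101000) = 34700 Pa.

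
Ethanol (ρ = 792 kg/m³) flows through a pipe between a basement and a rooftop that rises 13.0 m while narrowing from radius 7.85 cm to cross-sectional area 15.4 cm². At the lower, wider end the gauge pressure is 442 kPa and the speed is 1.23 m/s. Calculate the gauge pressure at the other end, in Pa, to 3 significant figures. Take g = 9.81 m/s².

Mass conservation (A₁v₁ = A₂v₂) gives v₂ = 1.23 × 194/15.4 = 15.5 m/s.
Energy conservation along the streamline gives P₂ = P₁ − ½ρ(v₂² − v₁²) − ρg(h₂ − h₁).
P₂ = 442000 + ½·792·(1.23² − 15.5²) − 792·9.81·(+13.0) = 442000 + (-94100) − (101000) = 247000 Pa.

247000 Pa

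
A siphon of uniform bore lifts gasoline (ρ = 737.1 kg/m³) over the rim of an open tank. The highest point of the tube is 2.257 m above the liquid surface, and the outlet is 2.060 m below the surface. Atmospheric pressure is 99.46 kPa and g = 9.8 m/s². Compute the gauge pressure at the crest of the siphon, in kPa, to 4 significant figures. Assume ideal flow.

The outlet speed comes from Torricelli: v = √(2g·2.060) = 6.354 m/s.
Continuity keeps v the same throughout the tube; from surface to crest, P_atm + 0 = P_top + ½ρv² + ρg·h_top.
P_top = 99460 − ½·737.1·6.354² − 737.1·9.8·2.257 = 68280 Pa. So P_gauge = P_top − P_atm = -31180 Pa.

P_gauge ≈ -31.18 kPa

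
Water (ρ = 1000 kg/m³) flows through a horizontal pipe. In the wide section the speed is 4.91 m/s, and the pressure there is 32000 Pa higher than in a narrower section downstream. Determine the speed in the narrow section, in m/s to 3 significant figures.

v₂ ≈ 9.39 m/s

With h₁ = h₂, rearranging Bernoulli gives v₂ = √(v₁² + 2ΔP/ρ).
v₂ = √(4.91² + 2·32000/1000) = √(24.1 + 64.0) = 9.39 m/s.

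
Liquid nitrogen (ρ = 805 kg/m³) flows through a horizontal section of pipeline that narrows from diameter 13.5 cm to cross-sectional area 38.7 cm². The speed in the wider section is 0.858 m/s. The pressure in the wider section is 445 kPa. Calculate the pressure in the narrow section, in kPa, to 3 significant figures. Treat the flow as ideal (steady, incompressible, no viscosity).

441 kPa

Mass conservation (A₁v₁ = A₂v₂) gives v₂ = 0.858 × 143/38.7 = 3.17 m/s.
The pipe is horizontal, so Bernoulli reduces to P₁ + ½ρv₁² = P₂ + ½ρv₂².
P₂ = P₁ − ½ρ(v₂² − v₁²) = 445000 − ½·805·(3.17² − 0.858²) = 445000 − 3760 = 441000 Pa.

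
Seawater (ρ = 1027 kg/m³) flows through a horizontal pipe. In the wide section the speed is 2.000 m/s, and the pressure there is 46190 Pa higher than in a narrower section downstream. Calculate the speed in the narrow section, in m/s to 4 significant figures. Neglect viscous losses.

With h₁ = h₂, rearranging Bernoulli gives v₂ = √(v₁² + 2ΔP/ρ).
v₂ = √(2.000² + 2·46190/1027) = √(4.000 + 89.95) = 9.693 m/s.

v₂ ≈ 9.693 m/s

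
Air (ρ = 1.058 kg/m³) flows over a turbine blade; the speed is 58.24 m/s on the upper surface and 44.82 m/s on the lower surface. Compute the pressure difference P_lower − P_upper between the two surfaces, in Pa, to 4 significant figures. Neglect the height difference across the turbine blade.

Bernoulli (same height): P_lower − P_upper = ½ρ(v_upper² − v_lower²).
ΔP = ½·1.058·(58.24² − 44.82²) = 731.6 Pa.

731.6 Pa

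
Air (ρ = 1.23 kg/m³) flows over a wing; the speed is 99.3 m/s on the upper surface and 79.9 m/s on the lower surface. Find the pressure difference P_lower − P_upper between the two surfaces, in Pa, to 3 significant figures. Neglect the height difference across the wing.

With negligible Δh, P + ½ρv² is constant, so P_low − P_up = ½ρ(v_up² − v_low²).
ΔP = ½·1.23·(99.3² − 79.9²) = 2140 Pa.

ΔP ≈ 2140 Pa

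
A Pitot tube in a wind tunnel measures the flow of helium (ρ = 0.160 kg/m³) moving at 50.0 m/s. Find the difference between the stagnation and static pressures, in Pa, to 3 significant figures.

Bernoulli between the free stream and the stagnation point: ½ρv² = P_stag − P_static.
ΔP = ½·0.160·50.0² = 200 Pa.

ΔP ≈ 200 Pa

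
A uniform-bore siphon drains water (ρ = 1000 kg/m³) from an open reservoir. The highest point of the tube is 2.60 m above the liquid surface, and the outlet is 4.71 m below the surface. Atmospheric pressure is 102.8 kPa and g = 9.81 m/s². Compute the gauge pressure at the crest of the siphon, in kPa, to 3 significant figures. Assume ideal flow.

P_gauge ≈ -71.7 kPa

From the surface to the outlet (both open to atmosphere, surface at rest): v = √(2g·h_out) = √(2·9.81·4.71) = 9.61 m/s.
Continuity keeps v the same throughout the tube; from surface to crest, P_atm + 0 = P_top + ½ρv² + ρg·h_top.
P_top = 102800 − ½·1000·9.61² − 1000·9.81·2.60 = 31100 Pa. So P_gauge = P_top − P_atm = -71700 Pa.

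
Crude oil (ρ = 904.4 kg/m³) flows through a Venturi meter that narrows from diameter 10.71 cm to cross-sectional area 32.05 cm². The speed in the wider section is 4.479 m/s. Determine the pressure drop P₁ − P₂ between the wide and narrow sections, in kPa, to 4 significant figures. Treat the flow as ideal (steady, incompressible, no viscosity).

ΔP ≈ 62.60 kPa

Continuity gives A₁v₁ = A₂v₂, so v₂ = (90.09 cm²)/(32.05 cm²) × 4.479 m/s = 12.59 m/s.
Bernoulli (h₁ = h₂): P₁ − P₂ = ½ρ(v₂² − v₁²).
P₁ − P₂ = ½·904.4·(12.59² − 4.479²) = ½·904.4·138.4 = 62600 Pa.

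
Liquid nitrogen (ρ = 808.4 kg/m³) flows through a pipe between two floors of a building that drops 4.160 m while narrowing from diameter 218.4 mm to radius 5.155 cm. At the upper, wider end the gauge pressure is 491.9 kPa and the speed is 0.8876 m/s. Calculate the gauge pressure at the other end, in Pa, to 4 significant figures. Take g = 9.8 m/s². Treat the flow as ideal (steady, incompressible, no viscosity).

Continuity gives A₁v₁ = A₂v₂, so v₂ = (374.6 cm²)/(83.48 cm²) × 0.8876 m/s = 3.983 m/s.
Energy conservation along the streamline gives P₂ = P₁ − ½ρ(v₂² − v₁²) − ρg(h₂ − h₁).
P₂ = 491900 + ½·808.4·(0.8876² − 3.983²) − 808.4·9.8·(−4.160) = 491900 + (-6094) − (-32960) = 518800 Pa.

518800 Pa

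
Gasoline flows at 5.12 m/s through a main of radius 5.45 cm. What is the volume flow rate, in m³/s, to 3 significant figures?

Q ≈ 0.0478 m³/s

Q = A·v = 0.00933 m² × 5.12 m/s = 0.0478 m³/s.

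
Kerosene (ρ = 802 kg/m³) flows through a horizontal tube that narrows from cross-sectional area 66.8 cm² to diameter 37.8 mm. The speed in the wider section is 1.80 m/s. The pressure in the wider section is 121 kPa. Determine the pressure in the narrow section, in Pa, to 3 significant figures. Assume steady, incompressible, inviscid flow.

P₂ ≈ 76300 Pa

The volume flow rate is constant, so v₂ = (A₁/A₂)v₁ = (66.8/11.2)·1.80 = 10.7 m/s.
Along the horizontal streamline, P + ½ρv² is constant.
P₂ = P₁ − ½ρ(v₂² − v₁²) = 121000 − ½·802·(10.7² − 1.80²) = 121000 − 44700 = 76300 Pa.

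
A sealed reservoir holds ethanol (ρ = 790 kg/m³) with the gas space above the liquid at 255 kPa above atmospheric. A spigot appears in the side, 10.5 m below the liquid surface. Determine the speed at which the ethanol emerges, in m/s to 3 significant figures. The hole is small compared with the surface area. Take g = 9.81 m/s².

Take point 1 at the surface (v₁ ≈ 0) and point 2 at the hole (at atmospheric pressure). Bernoulli: P₁ + ρg h = P_atm + ½ρv₂².
With P₁ − P_atm = 255000 Pa, v₂ = √(2gh + 2ΔP/ρ) = √(2·9.81·10.5 + 2·255000/790) = 29.2 m/s.

v ≈ 29.2 m/s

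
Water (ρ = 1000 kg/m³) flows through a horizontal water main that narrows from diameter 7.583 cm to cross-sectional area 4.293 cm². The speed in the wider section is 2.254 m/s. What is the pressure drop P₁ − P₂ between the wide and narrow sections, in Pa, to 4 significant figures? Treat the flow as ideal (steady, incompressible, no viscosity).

The volume flow rate is constant, so v₂ = (A₁/A₂)v₁ = (45.16/4.293)·2.254 = 23.71 m/s.
With no height change, Bernoulli's equation is P₁ + ½ρv₁² = P₂ + ½ρv₂².
P₁ − P₂ = ½·1000·(23.71² − 2.254²) = ½·1000·557.2 = 278600 Pa.

ΔP ≈ 278600 Pa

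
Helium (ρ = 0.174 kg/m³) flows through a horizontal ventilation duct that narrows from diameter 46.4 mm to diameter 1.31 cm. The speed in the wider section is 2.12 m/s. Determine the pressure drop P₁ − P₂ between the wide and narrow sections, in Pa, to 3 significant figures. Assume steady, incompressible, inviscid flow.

The volume flow rate is constant, so v₂ = (A₁/A₂)v₁ = (16.9/1.35)·2.12 = 26.6 m/s.
Along the horizontal streamline, P + ½ρv² is constant.
P₁ − P₂ = ½·0.174·(26.6² − 2.12²) = ½·0.174·703 = 61.2 Pa.

ΔP ≈ 61.2 Pa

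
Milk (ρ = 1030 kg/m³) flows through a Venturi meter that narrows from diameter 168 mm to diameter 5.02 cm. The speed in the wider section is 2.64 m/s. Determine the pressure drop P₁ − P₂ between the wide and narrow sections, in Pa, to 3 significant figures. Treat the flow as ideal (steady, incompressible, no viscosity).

ΔP ≈ 447000 Pa

The volume flow rate is constant, so v₂ = (A₁/A₂)v₁ = (222/19.8)·2.64 = 29.6 m/s.
With no height change, Bernoulli's equation is P₁ + ½ρv₁² = P₂ + ½ρv₂².
P₁ − P₂ = ½·1030·(29.6² − 2.64²) = ½·1030·867 = 447000 Pa.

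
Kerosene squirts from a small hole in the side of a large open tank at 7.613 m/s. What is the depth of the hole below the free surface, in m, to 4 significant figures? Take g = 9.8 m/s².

h ≈ 2.957 m

Torricelli: v = √(2gh), so h = v²/(2g).
h = 7.613²/(2·9.8) = 57.96/19.60 = 2.957 m.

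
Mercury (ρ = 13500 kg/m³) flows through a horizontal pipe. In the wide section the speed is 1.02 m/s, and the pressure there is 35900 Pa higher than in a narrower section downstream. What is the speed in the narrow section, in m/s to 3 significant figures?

v₂ ≈ 2.52 m/s

With h₁ = h₂, rearranging Bernoulli gives v₂ = √(v₁² + 2ΔP/ρ).
v₂ = √(1.02² + 2·35900/13500) = √(1.04 + 5.32) = 2.52 m/s.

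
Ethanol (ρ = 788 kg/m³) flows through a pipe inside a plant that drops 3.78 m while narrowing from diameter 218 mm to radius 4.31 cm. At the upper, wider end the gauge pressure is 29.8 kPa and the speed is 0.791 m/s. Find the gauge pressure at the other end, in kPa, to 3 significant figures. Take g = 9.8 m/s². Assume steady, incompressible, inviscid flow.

The volume flow rate is constant, so v₂ = (A₁/A₂)v₁ = (373/58.4)·0.791 = 5.06 m/s.
Energy conservation along the streamline gives P₂ = P₁ − ½ρ(v₂² − v₁²) − ρg(h₂ − h₁).
P₂ = 29800 + ½·788·(0.791² − 5.06²) − 788·9.8·(−3.78) = 29800 + (-9840) − (-29200) = 49200 Pa.

P₂ ≈ 49.2 kPa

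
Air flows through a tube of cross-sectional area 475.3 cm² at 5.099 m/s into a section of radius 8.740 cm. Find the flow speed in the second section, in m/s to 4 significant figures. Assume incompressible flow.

v₂ ≈ 10.10 m/s

Mass conservation (A₁v₁ = A₂v₂) gives v₂ = 5.099 × 475.3/240.0 = 10.10 m/s.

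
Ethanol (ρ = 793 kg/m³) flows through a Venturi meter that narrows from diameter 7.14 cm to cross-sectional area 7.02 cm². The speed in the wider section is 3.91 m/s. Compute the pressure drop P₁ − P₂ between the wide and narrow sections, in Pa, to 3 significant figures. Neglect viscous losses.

The volume flow rate is constant, so v₂ = (A₁/A₂)v₁ = (40.0/7.02)·3.91 = 22.3 m/s.
The pipe is horizontal, so Bernoulli reduces to P₁ + ½ρv₁² = P₂ + ½ρv₂².
P₁ − P₂ = ½·793·(22.3² − 3.91²) = ½·793·482 = 191000 Pa.

ΔP ≈ 191000 Pa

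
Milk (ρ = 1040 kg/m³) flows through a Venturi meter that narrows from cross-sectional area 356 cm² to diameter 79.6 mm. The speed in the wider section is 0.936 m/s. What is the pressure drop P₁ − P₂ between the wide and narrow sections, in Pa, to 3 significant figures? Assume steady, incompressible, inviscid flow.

The volume flow rate is constant, so v₂ = (A₁/A₂)v₁ = (356/49.8)·0.936 = 6.70 m/s.
Bernoulli (h₁ = h₂): P₁ − P₂ = ½ρ(v₂² − v₁²).
P₁ − P₂ = ½·1040·(6.70² − 0.936²) = ½·1040·44.0 = 22900 Pa.

22900 Pa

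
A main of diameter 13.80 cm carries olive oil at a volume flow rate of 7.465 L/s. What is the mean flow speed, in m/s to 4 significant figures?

Q = 7.465 L/s = 0.007465 m³/s.
v = Q/A = 0.007465 / 0.01496 = 0.4991 m/s.

0.4991 m/s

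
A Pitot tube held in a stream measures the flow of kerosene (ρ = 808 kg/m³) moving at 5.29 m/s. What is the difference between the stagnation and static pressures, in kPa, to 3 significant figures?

11.3 kPa

Bernoulli between the free stream and the stagnation point: ½ρv² = P_stag − P_static.
ΔP = ½·808·5.29² = 11300 Pa.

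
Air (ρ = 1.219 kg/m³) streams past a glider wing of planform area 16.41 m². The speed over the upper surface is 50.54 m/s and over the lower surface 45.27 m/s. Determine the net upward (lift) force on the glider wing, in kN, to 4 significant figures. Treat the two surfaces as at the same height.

The faster flow above has the lower pressure; Bernoulli (same height) gives ΔP = ½ρ(v_up² − v_low²).
ΔP = ½·1.219·(50.54² − 45.27²) = 307.7 Pa.
Lift = ΔP · A = 307.7 × 16.41 = 5050 N.

F ≈ 5.050 kN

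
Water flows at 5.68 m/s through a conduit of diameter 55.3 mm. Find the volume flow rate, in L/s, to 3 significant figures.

Q = A·v = 0.00240 m² × 5.68 m/s = 0.0136 m³/s.
Converting: 0.0136 m³/s × 1000 = 13.6 L/s.

13.6 L/s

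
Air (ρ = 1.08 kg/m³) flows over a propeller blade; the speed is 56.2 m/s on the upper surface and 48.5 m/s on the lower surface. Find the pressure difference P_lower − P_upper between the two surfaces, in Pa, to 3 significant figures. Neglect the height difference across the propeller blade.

Bernoulli (same height): P_lower − P_upper = ½ρ(v_upper² − v_lower²).
ΔP = ½·1.08·(56.2² − 48.5²) = 435 Pa.

ΔP ≈ 435 Pa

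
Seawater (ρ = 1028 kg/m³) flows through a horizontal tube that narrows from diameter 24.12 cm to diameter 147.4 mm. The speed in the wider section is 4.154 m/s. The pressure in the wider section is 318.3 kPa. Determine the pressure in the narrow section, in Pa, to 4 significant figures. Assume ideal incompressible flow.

The volume flow rate is constant, so v₂ = (A₁/A₂)v₁ = (456.9/170.6)·4.154 = 11.12 m/s.
The pipe is horizontal, so Bernoulli reduces to P₁ + ½ρv₁² = P₂ + ½ρv₂².
P₂ = P₁ − ½ρ(v₂² − v₁²) = 318300 − ½·1028·(11.12² − 4.154²) = 318300 − 54720 = 263600 Pa.

P₂ ≈ 263600 Pa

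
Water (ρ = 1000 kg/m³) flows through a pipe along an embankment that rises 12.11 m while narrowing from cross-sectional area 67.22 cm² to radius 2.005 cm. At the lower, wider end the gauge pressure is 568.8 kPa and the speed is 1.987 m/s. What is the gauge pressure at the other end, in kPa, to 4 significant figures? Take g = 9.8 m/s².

P₂ ≈ 396.2 kPa

The volume flow rate is constant, so v₂ = (A₁/A₂)v₁ = (67.22/12.63)·1.987 = 10.58 m/s.
Energy conservation along the streamline gives P₂ = P₁ − ½ρ(v₂² − v₁²) − ρg(h₂ − h₁).
P₂ = 568800 + ½·1000·(1.987² − 10.58²) − 1000·9.8·(+12.11) = 568800 + (-53950) − (118700) = 396200 Pa.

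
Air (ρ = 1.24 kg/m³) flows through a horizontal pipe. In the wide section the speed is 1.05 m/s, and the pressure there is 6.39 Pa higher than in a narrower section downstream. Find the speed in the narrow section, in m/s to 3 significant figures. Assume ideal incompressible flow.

3.38 m/s

With h₁ = h₂, rearranging Bernoulli gives v₂ = √(v₁² + 2ΔP/ρ).
v₂ = √(1.05² + 2·6.39/1.24) = √(1.10 + 10.3) = 3.38 m/s.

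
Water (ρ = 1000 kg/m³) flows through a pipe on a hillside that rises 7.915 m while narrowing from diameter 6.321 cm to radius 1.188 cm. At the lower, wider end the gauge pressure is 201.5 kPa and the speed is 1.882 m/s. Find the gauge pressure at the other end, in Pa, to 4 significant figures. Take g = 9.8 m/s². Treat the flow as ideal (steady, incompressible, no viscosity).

The volume flow rate is constant, so v₂ = (A₁/A₂)v₁ = (31.38/4.434)·1.882 = 13.32 m/s.
Applying Bernoulli between the two ends and solving for P₂: P₂ = P₁ + ½ρ(v₁² − v₂²) − ρgΔh.
P₂ = 201500 + ½·1000·(1.882² − 13.32²) − 1000·9.8·(+7.915) = 201500 + (-86940) − (77570) = 37000 Pa.

37000 Pa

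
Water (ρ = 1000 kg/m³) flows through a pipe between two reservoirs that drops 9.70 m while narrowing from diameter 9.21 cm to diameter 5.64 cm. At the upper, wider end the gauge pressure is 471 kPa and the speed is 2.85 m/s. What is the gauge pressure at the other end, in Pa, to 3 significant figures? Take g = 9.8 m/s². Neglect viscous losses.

P₂ = 541000 Pa

Mass conservation (A₁v₁ = A₂v₂) gives v₂ = 2.85 × 66.6/25.0 = 7.60 m/s.
Energy conservation along the streamline gives P₂ = P₁ − ½ρ(v₂² − v₁²) − ρg(h₂ − h₁).
P₂ = 471000 + ½·1000·(2.85² − 7.60²) − 1000·9.8·(−9.70) = 471000 + (-24800) − (-95100) = 541000 Pa.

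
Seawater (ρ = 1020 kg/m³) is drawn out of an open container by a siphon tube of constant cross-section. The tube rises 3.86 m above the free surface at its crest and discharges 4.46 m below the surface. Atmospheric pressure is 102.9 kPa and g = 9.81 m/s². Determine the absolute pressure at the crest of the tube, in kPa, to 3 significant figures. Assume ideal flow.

P_top = 19.6 kPa

The outlet speed comes from Torricelli: v = √(2g·4.46) = 9.35 m/s.
Continuity keeps v the same throughout the tube; from surface to crest, P_atm + 0 = P_top + ½ρv² + ρg·h_top.
P_top = 102900 − ½·1020·9.35² − 1020·9.81·3.86 = 19600 Pa.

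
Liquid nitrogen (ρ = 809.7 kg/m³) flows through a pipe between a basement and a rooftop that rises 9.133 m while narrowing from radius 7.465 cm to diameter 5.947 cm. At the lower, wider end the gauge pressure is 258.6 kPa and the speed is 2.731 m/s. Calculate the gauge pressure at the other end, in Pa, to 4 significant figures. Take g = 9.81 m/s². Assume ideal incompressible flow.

P₂ = 69130 Pa

The volume flow rate is constant, so v₂ = (A₁/A₂)v₁ = (175.1/27.78)·2.731 = 17.21 m/s.
Applying Bernoulli between the two ends and solving for P₂: P₂ = P₁ + ½ρ(v₁² − v₂²) − ρgΔh.
P₂ = 258600 + ½·809.7·(2.731² − 17.21²) − 809.7·9.81·(+9.133) = 258600 + (-116900) − (72540) = 69130 Pa.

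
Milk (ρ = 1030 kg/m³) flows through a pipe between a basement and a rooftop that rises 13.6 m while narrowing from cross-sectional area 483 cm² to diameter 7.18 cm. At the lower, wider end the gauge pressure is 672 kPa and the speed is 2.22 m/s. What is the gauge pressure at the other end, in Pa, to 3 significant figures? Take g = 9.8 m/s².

By continuity, v₂ = v₁·A₁/A₂ = 2.22·(483/40.5) = 26.5 m/s.
Applying Bernoulli between the two ends and solving for P₂: P₂ = P₁ + ½ρ(v₁² − v₂²) − ρgΔh.
P₂ = 672000 + ½·1030·(2.22² − 26.5²) − 1030·9.8·(+13.6) = 672000 + (-359000) − (137000) = 176000 Pa.

P₂ ≈ 176000 Pa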